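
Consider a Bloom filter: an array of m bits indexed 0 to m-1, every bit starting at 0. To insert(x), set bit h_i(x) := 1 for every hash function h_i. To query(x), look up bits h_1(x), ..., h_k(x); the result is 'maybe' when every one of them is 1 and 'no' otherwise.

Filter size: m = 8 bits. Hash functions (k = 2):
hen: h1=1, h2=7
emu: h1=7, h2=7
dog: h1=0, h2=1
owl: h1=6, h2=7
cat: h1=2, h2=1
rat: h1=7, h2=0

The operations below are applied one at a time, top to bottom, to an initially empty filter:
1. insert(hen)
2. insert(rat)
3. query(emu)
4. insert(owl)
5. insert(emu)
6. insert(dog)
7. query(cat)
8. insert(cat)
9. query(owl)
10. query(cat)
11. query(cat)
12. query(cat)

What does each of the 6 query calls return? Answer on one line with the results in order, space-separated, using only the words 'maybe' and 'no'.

Start: bits=00000000
Op 1: insert hen -> sets bits 1 7 -> bits=01000001
Op 2: insert rat -> sets bits 0 7 -> bits=11000001
Op 3: query emu -> checks bit7=1 (all 1) -> maybe
Op 4: insert owl -> sets bits 6 7 -> bits=11000011
Op 5: insert emu -> sets bits 7 -> bits=11000011
Op 6: insert dog -> sets bits 0 1 -> bits=11000011
Op 7: query cat -> checks bit1=1, bit2=0 (has a 0) -> no
Op 8: insert cat -> sets bits 1 2 -> bits=11100011
Op 9: query owl -> checks bit6=1, bit7=1 (all 1) -> maybe
Op 10: query cat -> checks bit1=1, bit2=1 (all 1) -> maybe
Op 11: query cat -> checks bit1=1, bit2=1 (all 1) -> maybe
Op 12: query cat -> checks bit1=1, bit2=1 (all 1) -> maybe
Query results in order: maybe no maybe maybe maybe maybe

Answer: maybe no maybe maybe maybe maybe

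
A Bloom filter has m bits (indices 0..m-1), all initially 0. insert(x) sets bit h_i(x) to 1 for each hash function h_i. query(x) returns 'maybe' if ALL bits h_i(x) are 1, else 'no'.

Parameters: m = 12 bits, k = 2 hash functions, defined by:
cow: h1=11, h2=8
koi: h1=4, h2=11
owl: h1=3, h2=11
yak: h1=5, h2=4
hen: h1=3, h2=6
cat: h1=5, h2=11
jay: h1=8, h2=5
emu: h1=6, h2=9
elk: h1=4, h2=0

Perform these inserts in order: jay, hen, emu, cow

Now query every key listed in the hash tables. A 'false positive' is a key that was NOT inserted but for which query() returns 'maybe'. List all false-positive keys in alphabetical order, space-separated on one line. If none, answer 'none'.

Start: bits=000000000000
After insert 'jay': sets bits 5 8 -> bits=000001001000
After insert 'hen': sets bits 3 6 -> bits=000101101000
After insert 'emu': sets bits 6 9 -> bits=000101101100
After insert 'cow': sets bits 8 11 -> bits=000101101101
Not inserted: cat elk koi owl yak — query each against bits=000101101101:
query cat: checks bit5=1, bit11=1 (all 1) -> maybe => FALSE POSITIVE
query elk: checks bit0=0, bit4=0 (has a 0) -> no => not a false positive
query koi: checks bit4=0, bit11=1 (has a 0) -> no => not a false positive
query owl: checks bit3=1, bit11=1 (all 1) -> maybe => FALSE POSITIVE
query yak: checks bit4=0, bit5=1 (has a 0) -> no => not a false positive
False positives (alphabetical): cat owl

Answer: cat owl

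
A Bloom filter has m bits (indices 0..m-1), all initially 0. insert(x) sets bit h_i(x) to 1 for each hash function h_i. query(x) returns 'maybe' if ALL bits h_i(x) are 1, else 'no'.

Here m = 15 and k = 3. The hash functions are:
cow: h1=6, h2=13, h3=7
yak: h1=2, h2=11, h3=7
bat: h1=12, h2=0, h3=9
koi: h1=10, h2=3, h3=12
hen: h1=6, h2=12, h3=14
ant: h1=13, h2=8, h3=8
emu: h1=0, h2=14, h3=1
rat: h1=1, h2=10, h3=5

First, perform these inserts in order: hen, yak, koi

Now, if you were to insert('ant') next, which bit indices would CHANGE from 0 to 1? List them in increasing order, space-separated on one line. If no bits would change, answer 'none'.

Answer: 8 13

Derivation:
Start: bits=000000000000000
After insert 'hen': sets bits 6 12 14 -> bits=000000100000101
After insert 'yak': sets bits 2 7 11 -> bits=001000110001101
After insert 'koi': sets bits 3 10 12 -> bits=001100110011101
insert 'ant' would touch bits 8 13; currently bit8=0, bit13=0
Bits that are 0 among those (would change 0->1): 8 13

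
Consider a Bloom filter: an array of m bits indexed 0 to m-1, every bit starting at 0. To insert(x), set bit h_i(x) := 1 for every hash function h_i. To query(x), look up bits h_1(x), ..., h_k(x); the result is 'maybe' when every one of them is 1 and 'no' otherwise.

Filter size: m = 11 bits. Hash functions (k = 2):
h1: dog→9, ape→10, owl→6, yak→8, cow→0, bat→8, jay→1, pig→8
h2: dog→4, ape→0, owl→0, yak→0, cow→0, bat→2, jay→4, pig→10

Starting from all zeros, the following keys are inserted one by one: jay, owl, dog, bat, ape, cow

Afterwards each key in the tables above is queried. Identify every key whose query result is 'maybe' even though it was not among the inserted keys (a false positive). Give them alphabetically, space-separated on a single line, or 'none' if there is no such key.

Answer: pig yak

Derivation:
Start: bits=00000000000
After insert 'jay': sets bits 1 4 -> bits=01001000000
After insert 'owl': sets bits 0 6 -> bits=11001010000
After insert 'dog': sets bits 4 9 -> bits=11001010010
After insert 'bat': sets bits 2 8 -> bits=11101010110
After insert 'ape': sets bits 0 10 -> bits=11101010111
After insert 'cow': sets bits 0 -> bits=11101010111
Not inserted: pig yak — query each against bits=11101010111:
query pig: checks bit8=1, bit10=1 (all 1) -> maybe => FALSE POSITIVE
query yak: checks bit0=1, bit8=1 (all 1) -> maybe => FALSE POSITIVE
False positives (alphabetical): pig yak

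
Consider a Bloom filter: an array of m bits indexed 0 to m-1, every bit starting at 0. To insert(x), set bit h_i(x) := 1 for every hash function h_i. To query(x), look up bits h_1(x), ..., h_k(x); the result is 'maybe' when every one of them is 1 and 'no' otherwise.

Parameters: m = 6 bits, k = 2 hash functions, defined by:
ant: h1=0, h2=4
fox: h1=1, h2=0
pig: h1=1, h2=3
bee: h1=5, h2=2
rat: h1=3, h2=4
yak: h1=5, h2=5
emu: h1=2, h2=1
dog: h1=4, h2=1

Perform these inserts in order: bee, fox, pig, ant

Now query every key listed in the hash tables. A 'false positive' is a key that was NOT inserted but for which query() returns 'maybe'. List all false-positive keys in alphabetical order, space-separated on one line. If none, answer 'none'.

Start: bits=000000
After insert 'bee': sets bits 2 5 -> bits=001001
After insert 'fox': sets bits 0 1 -> bits=111001
After insert 'pig': sets bits 1 3 -> bits=111101
After insert 'ant': sets bits 0 4 -> bits=111111
Not inserted: dog emu rat yak — query each against bits=111111:
query dog: checks bit1=1, bit4=1 (all 1) -> maybe => FALSE POSITIVE
query emu: checks bit1=1, bit2=1 (all 1) -> maybe => FALSE POSITIVE
query rat: checks bit3=1, bit4=1 (all 1) -> maybe => FALSE POSITIVE
query yak: checks bit5=1 (all 1) -> maybe => FALSE POSITIVE
False positives (alphabetical): dog emu rat yak

Answer: dog emu rat yak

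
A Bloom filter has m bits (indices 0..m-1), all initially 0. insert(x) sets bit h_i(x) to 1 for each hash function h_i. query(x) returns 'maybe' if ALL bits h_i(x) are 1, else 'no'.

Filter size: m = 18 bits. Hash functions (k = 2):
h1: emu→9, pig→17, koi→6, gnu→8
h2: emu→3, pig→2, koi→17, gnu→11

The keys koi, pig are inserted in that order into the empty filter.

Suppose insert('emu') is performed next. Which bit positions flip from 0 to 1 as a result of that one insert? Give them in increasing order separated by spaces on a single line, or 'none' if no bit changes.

Start: bits=000000000000000000
After insert 'koi': sets bits 6 17 -> bits=000000100000000001
After insert 'pig': sets bits 2 17 -> bits=001000100000000001
insert 'emu' would touch bits 3 9; currently bit3=0, bit9=0
Bits that are 0 among those (would change 0->1): 3 9

Answer: 3 9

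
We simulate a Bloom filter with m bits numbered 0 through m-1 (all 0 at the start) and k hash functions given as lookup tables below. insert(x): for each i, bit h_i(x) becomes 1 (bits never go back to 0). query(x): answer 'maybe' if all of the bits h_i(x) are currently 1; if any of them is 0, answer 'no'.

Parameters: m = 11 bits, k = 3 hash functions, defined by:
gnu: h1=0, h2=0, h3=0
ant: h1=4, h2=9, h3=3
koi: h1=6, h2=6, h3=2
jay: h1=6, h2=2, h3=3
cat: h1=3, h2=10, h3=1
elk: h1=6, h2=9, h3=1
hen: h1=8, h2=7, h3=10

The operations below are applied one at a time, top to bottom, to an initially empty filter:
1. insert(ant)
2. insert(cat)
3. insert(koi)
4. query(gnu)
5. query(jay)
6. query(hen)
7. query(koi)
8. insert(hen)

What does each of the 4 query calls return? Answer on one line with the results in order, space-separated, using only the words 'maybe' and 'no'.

Answer: no maybe no maybe

Derivation:
Start: bits=00000000000
Op 1: insert ant -> sets bits 3 4 9 -> bits=00011000010
Op 2: insert cat -> sets bits 1 3 10 -> bits=01011000011
Op 3: insert koi -> sets bits 2 6 -> bits=01111010011
Op 4: query gnu -> checks bit0=0 (has a 0) -> no
Op 5: query jay -> checks bit2=1, bit3=1, bit6=1 (all 1) -> maybe
Op 6: query hen -> checks bit7=0, bit8=0, bit10=1 (has a 0) -> no
Op 7: query koi -> checks bit2=1, bit6=1 (all 1) -> maybe
Op 8: insert hen -> sets bits 7 8 10 -> bits=01111011111
Query results in order: no maybe no maybe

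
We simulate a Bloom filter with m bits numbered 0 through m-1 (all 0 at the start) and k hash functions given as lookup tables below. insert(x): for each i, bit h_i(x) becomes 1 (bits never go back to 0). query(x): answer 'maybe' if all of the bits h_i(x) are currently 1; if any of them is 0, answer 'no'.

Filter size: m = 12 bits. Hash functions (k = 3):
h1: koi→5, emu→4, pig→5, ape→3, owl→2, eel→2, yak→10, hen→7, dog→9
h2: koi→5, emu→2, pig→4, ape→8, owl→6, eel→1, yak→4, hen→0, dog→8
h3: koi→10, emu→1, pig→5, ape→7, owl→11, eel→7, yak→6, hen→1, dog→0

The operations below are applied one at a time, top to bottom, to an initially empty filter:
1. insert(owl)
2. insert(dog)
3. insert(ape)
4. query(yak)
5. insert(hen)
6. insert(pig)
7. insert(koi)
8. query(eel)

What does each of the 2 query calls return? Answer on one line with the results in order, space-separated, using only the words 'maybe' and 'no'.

Start: bits=000000000000
Op 1: insert owl -> sets bits 2 6 11 -> bits=001000100001
Op 2: insert dog -> sets bits 0 8 9 -> bits=101000101101
Op 3: insert ape -> sets bits 3 7 8 -> bits=101100111101
Op 4: query yak -> checks bit4=0, bit6=1, bit10=0 (has a 0) -> no
Op 5: insert hen -> sets bits 0 1 7 -> bits=111100111101
Op 6: insert pig -> sets bits 4 5 -> bits=111111111101
Op 7: insert koi -> sets bits 5 10 -> bits=111111111111
Op 8: query eel -> checks bit1=1, bit2=1, bit7=1 (all 1) -> maybe
Query results in order: no maybe

Answer: no maybe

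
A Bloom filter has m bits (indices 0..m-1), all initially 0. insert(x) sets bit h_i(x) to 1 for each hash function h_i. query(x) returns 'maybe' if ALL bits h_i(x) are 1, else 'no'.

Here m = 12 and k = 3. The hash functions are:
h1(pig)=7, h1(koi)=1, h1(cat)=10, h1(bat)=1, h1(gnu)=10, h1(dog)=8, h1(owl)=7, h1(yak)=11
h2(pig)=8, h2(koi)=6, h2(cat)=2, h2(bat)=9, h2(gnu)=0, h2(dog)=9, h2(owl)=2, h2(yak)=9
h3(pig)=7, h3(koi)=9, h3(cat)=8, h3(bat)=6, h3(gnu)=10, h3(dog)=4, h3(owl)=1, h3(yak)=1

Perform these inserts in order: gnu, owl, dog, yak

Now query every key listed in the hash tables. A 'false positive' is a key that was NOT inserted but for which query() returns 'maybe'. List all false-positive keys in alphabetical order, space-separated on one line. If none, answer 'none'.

Start: bits=000000000000
After insert 'gnu': sets bits 0 10 -> bits=100000000010
After insert 'owl': sets bits 1 2 7 -> bits=111000010010
After insert 'dog': sets bits 4 8 9 -> bits=111010011110
After insert 'yak': sets bits 1 9 11 -> bits=111010011111
Not inserted: bat cat koi pig — query each against bits=111010011111:
query bat: checks bit1=1, bit6=0, bit9=1 (has a 0) -> no => not a false positive
query cat: checks bit2=1, bit8=1, bit10=1 (all 1) -> maybe => FALSE POSITIVE
query koi: checks bit1=1, bit6=0, bit9=1 (has a 0) -> no => not a false positive
query pig: checks bit7=1, bit8=1 (all 1) -> maybe => FALSE POSITIVE
False positives (alphabetical): cat pig

Answer: cat pig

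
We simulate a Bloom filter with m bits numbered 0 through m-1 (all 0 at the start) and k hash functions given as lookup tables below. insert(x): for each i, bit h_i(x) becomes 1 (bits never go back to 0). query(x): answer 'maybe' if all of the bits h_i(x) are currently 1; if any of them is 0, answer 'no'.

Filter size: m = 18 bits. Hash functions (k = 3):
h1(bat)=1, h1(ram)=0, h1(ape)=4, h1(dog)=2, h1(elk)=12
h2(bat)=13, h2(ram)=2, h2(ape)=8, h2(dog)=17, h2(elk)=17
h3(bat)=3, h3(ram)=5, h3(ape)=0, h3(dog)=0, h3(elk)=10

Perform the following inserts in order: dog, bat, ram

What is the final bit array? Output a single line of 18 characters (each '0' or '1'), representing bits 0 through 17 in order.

Answer: 111101000000010001

Derivation:
Start: bits=000000000000000000
After insert 'dog': sets bits 0 2 17 -> bits=101000000000000001
After insert 'bat': sets bits 1 3 13 -> bits=111100000000010001
After insert 'ram': sets bits 0 2 5 -> bits=111101000000010001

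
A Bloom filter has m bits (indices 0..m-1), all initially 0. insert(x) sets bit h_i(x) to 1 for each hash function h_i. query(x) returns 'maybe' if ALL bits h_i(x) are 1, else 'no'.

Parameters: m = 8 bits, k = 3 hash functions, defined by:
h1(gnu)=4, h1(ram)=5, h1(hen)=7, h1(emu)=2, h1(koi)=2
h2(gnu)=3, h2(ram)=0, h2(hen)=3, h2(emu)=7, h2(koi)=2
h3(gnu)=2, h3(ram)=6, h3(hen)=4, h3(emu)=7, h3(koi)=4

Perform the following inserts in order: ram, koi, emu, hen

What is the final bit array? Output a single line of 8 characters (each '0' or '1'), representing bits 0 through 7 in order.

Answer: 10111111

Derivation:
Start: bits=00000000
After insert 'ram': sets bits 0 5 6 -> bits=10000110
After insert 'koi': sets bits 2 4 -> bits=10101110
After insert 'emu': sets bits 2 7 -> bits=10101111
After insert 'hen': sets bits 3 4 7 -> bits=10111111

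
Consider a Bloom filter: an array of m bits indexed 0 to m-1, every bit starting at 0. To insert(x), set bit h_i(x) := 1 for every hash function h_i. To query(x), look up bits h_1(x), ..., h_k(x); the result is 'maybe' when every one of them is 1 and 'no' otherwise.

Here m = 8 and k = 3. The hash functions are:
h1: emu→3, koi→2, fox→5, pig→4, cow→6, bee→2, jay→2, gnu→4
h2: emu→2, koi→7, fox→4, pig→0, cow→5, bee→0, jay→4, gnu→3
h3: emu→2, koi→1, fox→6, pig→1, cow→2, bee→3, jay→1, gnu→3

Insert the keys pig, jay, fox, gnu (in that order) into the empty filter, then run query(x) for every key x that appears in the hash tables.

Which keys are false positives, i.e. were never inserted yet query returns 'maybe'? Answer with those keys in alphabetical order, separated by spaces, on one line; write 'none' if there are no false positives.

Answer: bee cow emu

Derivation:
Start: bits=00000000
After insert 'pig': sets bits 0 1 4 -> bits=11001000
After insert 'jay': sets bits 1 2 4 -> bits=11101000
After insert 'fox': sets bits 4 5 6 -> bits=11101110
After insert 'gnu': sets bits 3 4 -> bits=11111110
Not inserted: bee cow emu koi — query each against bits=11111110:
query bee: checks bit0=1, bit2=1, bit3=1 (all 1) -> maybe => FALSE POSITIVE
query cow: checks bit2=1, bit5=1, bit6=1 (all 1) -> maybe => FALSE POSITIVE
query emu: checks bit2=1, bit3=1 (all 1) -> maybe => FALSE POSITIVE
query koi: checks bit1=1, bit2=1, bit7=0 (has a 0) -> no => not a false positive
False positives (alphabetical): bee cow emu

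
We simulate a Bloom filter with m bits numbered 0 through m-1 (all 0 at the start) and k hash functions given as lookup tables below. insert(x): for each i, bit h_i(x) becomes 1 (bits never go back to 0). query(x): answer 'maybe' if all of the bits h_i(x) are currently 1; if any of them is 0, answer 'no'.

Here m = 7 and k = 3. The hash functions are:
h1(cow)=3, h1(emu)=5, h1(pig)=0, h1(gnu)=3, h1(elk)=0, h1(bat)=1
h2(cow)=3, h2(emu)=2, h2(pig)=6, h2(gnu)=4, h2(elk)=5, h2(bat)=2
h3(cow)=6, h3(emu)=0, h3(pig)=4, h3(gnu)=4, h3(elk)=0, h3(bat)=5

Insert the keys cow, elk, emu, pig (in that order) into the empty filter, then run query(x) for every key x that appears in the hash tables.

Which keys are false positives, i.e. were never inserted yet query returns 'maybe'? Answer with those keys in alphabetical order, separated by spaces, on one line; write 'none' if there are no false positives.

Start: bits=0000000
After insert 'cow': sets bits 3 6 -> bits=0001001
After insert 'elk': sets bits 0 5 -> bits=1001011
After insert 'emu': sets bits 0 2 5 -> bits=1011011
After insert 'pig': sets bits 0 4 6 -> bits=1011111
Not inserted: bat gnu — query each against bits=1011111:
query bat: checks bit1=0, bit2=1, bit5=1 (has a 0) -> no => not a false positive
query gnu: checks bit3=1, bit4=1 (all 1) -> maybe => FALSE POSITIVE
False positives (alphabetical): gnu

Answer: gnu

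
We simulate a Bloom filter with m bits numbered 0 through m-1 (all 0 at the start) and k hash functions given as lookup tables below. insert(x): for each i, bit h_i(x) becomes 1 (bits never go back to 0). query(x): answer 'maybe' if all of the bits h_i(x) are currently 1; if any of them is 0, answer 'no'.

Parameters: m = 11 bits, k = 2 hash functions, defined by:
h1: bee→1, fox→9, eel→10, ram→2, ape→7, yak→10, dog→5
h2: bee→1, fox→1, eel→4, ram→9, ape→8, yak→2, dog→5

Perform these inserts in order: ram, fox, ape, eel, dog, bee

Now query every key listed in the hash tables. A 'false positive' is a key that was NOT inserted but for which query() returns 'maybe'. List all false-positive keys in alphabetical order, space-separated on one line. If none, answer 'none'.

Answer: yak

Derivation:
Start: bits=00000000000
After insert 'ram': sets bits 2 9 -> bits=00100000010
After insert 'fox': sets bits 1 9 -> bits=01100000010
After insert 'ape': sets bits 7 8 -> bits=01100001110
After insert 'eel': sets bits 4 10 -> bits=01101001111
After insert 'dog': sets bits 5 -> bits=01101101111
After insert 'bee': sets bits 1 -> bits=01101101111
Not inserted: yak — query each against bits=01101101111:
query yak: checks bit2=1, bit10=1 (all 1) -> maybe => FALSE POSITIVE
False positives (alphabetical): yak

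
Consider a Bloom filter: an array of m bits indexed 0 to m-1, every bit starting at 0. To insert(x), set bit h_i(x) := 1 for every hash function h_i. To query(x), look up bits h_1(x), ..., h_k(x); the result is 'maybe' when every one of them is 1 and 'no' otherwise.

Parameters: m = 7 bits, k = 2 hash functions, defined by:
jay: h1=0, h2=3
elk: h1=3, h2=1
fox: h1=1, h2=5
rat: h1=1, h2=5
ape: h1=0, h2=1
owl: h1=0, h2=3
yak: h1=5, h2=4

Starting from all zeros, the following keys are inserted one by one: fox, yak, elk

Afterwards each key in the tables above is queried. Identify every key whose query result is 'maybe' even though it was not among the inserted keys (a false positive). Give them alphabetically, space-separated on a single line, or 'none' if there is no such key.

Start: bits=0000000
After insert 'fox': sets bits 1 5 -> bits=0100010
After insert 'yak': sets bits 4 5 -> bits=0100110
After insert 'elk': sets bits 1 3 -> bits=0101110
Not inserted: ape jay owl rat — query each against bits=0101110:
query ape: checks bit0=0, bit1=1 (has a 0) -> no => not a false positive
query jay: checks bit0=0, bit3=1 (has a 0) -> no => not a false positive
query owl: checks bit0=0, bit3=1 (has a 0) -> no => not a false positive
query rat: checks bit1=1, bit5=1 (all 1) -> maybe => FALSE POSITIVE
False positives (alphabetical): rat

Answer: rat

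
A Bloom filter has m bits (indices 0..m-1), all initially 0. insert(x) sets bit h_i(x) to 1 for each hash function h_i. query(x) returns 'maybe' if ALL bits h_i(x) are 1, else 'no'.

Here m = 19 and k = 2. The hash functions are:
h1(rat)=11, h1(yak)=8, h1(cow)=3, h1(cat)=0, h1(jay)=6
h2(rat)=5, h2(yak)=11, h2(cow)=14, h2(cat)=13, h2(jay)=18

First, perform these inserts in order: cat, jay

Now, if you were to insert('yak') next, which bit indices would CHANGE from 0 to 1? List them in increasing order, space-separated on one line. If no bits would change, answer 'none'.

Answer: 8 11

Derivation:
Start: bits=0000000000000000000
After insert 'cat': sets bits 0 13 -> bits=1000000000000100000
After insert 'jay': sets bits 6 18 -> bits=1000001000000100001
insert 'yak' would touch bits 8 11; currently bit8=0, bit11=0
Bits that are 0 among those (would change 0->1): 8 11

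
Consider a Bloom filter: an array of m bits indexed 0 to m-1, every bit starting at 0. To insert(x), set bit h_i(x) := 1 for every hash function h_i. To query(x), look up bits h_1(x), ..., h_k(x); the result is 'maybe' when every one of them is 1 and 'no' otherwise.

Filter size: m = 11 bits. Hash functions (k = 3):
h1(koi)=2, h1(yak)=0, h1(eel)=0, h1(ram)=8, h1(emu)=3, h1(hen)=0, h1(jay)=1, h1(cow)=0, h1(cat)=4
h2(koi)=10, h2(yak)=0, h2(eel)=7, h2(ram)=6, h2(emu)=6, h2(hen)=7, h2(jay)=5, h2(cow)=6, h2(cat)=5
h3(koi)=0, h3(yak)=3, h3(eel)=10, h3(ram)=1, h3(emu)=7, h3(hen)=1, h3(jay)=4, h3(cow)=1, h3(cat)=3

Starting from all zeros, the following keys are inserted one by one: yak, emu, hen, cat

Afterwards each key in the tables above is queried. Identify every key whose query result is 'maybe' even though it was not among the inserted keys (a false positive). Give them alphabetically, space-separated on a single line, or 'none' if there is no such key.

Start: bits=00000000000
After insert 'yak': sets bits 0 3 -> bits=10010000000
After insert 'emu': sets bits 3 6 7 -> bits=10010011000
After insert 'hen': sets bits 0 1 7 -> bits=11010011000
After insert 'cat': sets bits 3 4 5 -> bits=11011111000
Not inserted: cow eel jay koi ram — query each against bits=11011111000:
query cow: checks bit0=1, bit1=1, bit6=1 (all 1) -> maybe => FALSE POSITIVE
query eel: checks bit0=1, bit7=1, bit10=0 (has a 0) -> no => not a false positive
query jay: checks bit1=1, bit4=1, bit5=1 (all 1) -> maybe => FALSE POSITIVE
query koi: checks bit0=1, bit2=0, bit10=0 (has a 0) -> no => not a false positive
query ram: checks bit1=1, bit6=1, bit8=0 (has a 0) -> no => not a false positive
False positives (alphabetical): cow jay

Answer: cow jay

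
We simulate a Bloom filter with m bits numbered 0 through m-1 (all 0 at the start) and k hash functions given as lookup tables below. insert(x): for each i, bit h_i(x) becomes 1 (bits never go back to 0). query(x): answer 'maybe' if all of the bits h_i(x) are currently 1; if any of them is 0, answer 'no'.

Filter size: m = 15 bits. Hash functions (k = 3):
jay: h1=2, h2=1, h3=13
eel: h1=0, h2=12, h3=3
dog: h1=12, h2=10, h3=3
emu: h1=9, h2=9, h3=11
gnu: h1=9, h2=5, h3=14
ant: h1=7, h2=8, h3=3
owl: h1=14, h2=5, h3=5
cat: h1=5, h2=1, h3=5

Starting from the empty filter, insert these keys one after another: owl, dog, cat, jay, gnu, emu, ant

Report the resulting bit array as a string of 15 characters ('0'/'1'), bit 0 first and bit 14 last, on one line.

Answer: 011101011111111

Derivation:
Start: bits=000000000000000
After insert 'owl': sets bits 5 14 -> bits=000001000000001
After insert 'dog': sets bits 3 10 12 -> bits=000101000010101
After insert 'cat': sets bits 1 5 -> bits=010101000010101
After insert 'jay': sets bits 1 2 13 -> bits=011101000010111
After insert 'gnu': sets bits 5 9 14 -> bits=011101000110111
After insert 'emu': sets bits 9 11 -> bits=011101000111111
After insert 'ant': sets bits 3 7 8 -> bits=011101011111111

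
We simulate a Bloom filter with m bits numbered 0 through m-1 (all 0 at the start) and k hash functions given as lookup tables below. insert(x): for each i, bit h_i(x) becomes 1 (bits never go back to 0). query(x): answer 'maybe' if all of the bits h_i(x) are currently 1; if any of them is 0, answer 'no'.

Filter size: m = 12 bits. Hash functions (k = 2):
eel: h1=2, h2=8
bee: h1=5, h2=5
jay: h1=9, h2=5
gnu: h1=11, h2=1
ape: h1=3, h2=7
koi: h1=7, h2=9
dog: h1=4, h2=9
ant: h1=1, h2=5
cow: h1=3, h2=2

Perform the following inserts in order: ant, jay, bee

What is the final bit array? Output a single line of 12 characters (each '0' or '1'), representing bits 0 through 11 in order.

Start: bits=000000000000
After insert 'ant': sets bits 1 5 -> bits=010001000000
After insert 'jay': sets bits 5 9 -> bits=010001000100
After insert 'bee': sets bits 5 -> bits=010001000100

Answer: 010001000100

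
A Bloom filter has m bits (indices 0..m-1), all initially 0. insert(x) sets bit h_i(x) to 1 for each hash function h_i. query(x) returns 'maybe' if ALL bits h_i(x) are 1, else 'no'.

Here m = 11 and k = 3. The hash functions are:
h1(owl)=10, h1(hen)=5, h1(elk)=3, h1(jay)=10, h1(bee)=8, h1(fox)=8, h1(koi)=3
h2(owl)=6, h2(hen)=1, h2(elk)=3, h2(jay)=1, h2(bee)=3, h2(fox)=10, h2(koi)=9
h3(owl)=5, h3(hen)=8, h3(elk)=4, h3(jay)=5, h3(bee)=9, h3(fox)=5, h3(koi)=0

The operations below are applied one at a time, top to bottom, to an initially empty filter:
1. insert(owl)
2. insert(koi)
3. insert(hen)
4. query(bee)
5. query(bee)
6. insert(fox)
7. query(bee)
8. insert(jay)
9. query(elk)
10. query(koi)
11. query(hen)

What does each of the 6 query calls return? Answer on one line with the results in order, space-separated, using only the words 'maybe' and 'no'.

Answer: maybe maybe maybe no maybe maybe

Derivation:
Start: bits=00000000000
Op 1: insert owl -> sets bits 5 6 10 -> bits=00000110001
Op 2: insert koi -> sets bits 0 3 9 -> bits=10010110011
Op 3: insert hen -> sets bits 1 5 8 -> bits=11010110111
Op 4: query bee -> checks bit3=1, bit8=1, bit9=1 (all 1) -> maybe
Op 5: query bee -> checks bit3=1, bit8=1, bit9=1 (all 1) -> maybe
Op 6: insert fox -> sets bits 5 8 10 -> bits=11010110111
Op 7: query bee -> checks bit3=1, bit8=1, bit9=1 (all 1) -> maybe
Op 8: insert jay -> sets bits 1 5 10 -> bits=11010110111
Op 9: query elk -> checks bit3=1, bit4=0 (has a 0) -> no
Op 10: query koi -> checks bit0=1, bit3=1, bit9=1 (all 1) -> maybe
Op 11: query hen -> checks bit1=1, bit5=1, bit8=1 (all 1) -> maybe
Query results in order: maybe maybe maybe no maybe maybe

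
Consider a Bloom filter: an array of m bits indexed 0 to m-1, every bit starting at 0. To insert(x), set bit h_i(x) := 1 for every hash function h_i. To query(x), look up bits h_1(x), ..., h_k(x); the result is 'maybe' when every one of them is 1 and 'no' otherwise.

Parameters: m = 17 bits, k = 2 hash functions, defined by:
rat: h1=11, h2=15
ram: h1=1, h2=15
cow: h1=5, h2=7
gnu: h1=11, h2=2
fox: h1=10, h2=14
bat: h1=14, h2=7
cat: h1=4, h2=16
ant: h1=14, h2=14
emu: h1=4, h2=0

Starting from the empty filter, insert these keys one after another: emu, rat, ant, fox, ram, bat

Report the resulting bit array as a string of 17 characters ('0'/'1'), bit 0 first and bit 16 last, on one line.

Answer: 11001001001100110

Derivation:
Start: bits=00000000000000000
After insert 'emu': sets bits 0 4 -> bits=10001000000000000
After insert 'rat': sets bits 11 15 -> bits=10001000000100010
After insert 'ant': sets bits 14 -> bits=10001000000100110
After insert 'fox': sets bits 10 14 -> bits=10001000001100110
After insert 'ram': sets bits 1 15 -> bits=11001000001100110
After insert 'bat': sets bits 7 14 -> bits=11001001001100110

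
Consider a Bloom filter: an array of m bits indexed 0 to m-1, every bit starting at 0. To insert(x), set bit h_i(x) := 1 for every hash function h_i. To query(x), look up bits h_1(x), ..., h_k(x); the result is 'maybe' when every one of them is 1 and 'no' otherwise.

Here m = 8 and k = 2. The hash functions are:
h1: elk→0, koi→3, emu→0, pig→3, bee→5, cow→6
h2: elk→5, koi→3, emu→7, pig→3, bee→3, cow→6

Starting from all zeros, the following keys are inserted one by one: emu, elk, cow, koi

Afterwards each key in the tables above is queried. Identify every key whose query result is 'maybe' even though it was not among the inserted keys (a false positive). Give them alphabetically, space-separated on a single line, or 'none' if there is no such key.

Start: bits=00000000
After insert 'emu': sets bits 0 7 -> bits=10000001
After insert 'elk': sets bits 0 5 -> bits=10000101
After insert 'cow': sets bits 6 -> bits=10000111
After insert 'koi': sets bits 3 -> bits=10010111
Not inserted: bee pig — query each against bits=10010111:
query bee: checks bit3=1, bit5=1 (all 1) -> maybe => FALSE POSITIVE
query pig: checks bit3=1 (all 1) -> maybe => FALSE POSITIVE
False positives (alphabetical): bee pig

Answer: bee pig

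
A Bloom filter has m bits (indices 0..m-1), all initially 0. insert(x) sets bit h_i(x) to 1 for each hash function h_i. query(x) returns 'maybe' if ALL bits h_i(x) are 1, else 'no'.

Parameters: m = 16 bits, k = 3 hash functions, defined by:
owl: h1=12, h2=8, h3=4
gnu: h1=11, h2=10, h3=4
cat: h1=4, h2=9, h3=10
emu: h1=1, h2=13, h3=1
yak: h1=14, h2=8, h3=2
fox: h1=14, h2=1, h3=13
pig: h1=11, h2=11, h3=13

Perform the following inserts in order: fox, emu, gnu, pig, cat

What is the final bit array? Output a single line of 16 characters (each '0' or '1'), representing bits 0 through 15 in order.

Answer: 0100100001110110

Derivation:
Start: bits=0000000000000000
After insert 'fox': sets bits 1 13 14 -> bits=0100000000000110
After insert 'emu': sets bits 1 13 -> bits=0100000000000110
After insert 'gnu': sets bits 4 10 11 -> bits=0100100000110110
After insert 'pig': sets bits 11 13 -> bits=0100100000110110
After insert 'cat': sets bits 4 9 10 -> bits=0100100001110110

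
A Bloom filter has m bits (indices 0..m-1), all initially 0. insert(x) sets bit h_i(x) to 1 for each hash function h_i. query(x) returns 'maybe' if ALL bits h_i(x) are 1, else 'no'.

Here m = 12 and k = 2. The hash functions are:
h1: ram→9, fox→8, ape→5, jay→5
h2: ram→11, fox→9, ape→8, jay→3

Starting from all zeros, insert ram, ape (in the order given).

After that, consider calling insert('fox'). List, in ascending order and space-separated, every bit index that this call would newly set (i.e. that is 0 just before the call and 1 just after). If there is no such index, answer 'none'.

Answer: none

Derivation:
Start: bits=000000000000
After insert 'ram': sets bits 9 11 -> bits=000000000101
After insert 'ape': sets bits 5 8 -> bits=000001001101
insert 'fox' would touch bits 8 9; currently bit8=1, bit9=1
Bits that are 0 among those (would change 0->1): none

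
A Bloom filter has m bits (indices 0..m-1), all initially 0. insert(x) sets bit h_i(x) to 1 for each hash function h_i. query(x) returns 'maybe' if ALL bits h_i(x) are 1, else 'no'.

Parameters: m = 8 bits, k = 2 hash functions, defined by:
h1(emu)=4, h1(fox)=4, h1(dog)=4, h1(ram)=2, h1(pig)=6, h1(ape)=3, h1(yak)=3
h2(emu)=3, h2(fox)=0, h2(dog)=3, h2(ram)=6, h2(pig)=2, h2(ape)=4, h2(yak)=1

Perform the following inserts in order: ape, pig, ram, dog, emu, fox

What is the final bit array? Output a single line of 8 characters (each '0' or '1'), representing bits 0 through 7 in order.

Start: bits=00000000
After insert 'ape': sets bits 3 4 -> bits=00011000
After insert 'pig': sets bits 2 6 -> bits=00111010
After insert 'ram': sets bits 2 6 -> bits=00111010
After insert 'dog': sets bits 3 4 -> bits=00111010
After insert 'emu': sets bits 3 4 -> bits=00111010
After insert 'fox': sets bits 0 4 -> bits=10111010

Answer: 10111010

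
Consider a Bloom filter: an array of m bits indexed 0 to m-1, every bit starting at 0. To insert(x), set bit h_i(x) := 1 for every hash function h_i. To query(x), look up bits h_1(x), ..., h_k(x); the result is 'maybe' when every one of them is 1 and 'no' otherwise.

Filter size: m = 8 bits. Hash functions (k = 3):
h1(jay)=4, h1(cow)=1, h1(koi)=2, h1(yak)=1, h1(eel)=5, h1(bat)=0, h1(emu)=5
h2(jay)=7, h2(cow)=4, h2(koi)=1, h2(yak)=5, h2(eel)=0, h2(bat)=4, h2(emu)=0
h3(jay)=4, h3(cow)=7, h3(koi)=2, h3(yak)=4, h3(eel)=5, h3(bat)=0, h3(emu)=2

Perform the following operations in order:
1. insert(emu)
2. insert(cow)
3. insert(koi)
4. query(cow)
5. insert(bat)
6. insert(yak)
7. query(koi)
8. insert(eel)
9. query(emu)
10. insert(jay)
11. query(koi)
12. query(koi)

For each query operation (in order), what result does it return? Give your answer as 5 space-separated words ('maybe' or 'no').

Start: bits=00000000
Op 1: insert emu -> sets bits 0 2 5 -> bits=10100100
Op 2: insert cow -> sets bits 1 4 7 -> bits=11101101
Op 3: insert koi -> sets bits 1 2 -> bits=11101101
Op 4: query cow -> checks bit1=1, bit4=1, bit7=1 (all 1) -> maybe
Op 5: insert bat -> sets bits 0 4 -> bits=11101101
Op 6: insert yak -> sets bits 1 4 5 -> bits=11101101
Op 7: query koi -> checks bit1=1, bit2=1 (all 1) -> maybe
Op 8: insert eel -> sets bits 0 5 -> bits=11101101
Op 9: query emu -> checks bit0=1, bit2=1, bit5=1 (all 1) -> maybe
Op 10: insert jay -> sets bits 4 7 -> bits=11101101
Op 11: query koi -> checks bit1=1, bit2=1 (all 1) -> maybe
Op 12: query koi -> checks bit1=1, bit2=1 (all 1) -> maybe
Query results in order: maybe maybe maybe maybe maybe

Answer: maybe maybe maybe maybe maybe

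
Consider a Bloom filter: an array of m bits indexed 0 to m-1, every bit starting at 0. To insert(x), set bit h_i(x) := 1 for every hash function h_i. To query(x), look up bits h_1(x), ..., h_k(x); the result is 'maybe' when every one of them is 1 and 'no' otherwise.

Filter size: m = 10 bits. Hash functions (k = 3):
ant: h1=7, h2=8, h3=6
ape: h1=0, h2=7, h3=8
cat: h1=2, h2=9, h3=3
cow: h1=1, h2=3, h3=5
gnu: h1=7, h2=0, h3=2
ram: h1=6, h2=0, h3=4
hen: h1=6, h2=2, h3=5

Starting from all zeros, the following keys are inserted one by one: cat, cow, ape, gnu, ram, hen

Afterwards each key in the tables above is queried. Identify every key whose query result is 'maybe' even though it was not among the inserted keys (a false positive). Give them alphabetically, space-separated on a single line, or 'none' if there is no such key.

Answer: ant

Derivation:
Start: bits=0000000000
After insert 'cat': sets bits 2 3 9 -> bits=0011000001
After insert 'cow': sets bits 1 3 5 -> bits=0111010001
After insert 'ape': sets bits 0 7 8 -> bits=1111010111
After insert 'gnu': sets bits 0 2 7 -> bits=1111010111
After insert 'ram': sets bits 0 4 6 -> bits=1111111111
After insert 'hen': sets bits 2 5 6 -> bits=1111111111
Not inserted: ant — query each against bits=1111111111:
query ant: checks bit6=1, bit7=1, bit8=1 (all 1) -> maybe => FALSE POSITIVE
False positives (alphabetical): ant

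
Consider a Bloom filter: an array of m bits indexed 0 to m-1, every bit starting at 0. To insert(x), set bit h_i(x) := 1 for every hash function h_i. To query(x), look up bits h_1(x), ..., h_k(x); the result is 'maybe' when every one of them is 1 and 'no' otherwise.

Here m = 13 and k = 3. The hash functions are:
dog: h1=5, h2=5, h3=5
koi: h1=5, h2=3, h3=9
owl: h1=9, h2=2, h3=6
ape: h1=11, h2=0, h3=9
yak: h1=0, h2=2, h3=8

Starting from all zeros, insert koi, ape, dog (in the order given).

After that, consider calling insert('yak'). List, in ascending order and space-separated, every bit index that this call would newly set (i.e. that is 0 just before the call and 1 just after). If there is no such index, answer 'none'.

Answer: 2 8

Derivation:
Start: bits=0000000000000
After insert 'koi': sets bits 3 5 9 -> bits=0001010001000
After insert 'ape': sets bits 0 9 11 -> bits=1001010001010
After insert 'dog': sets bits 5 -> bits=1001010001010
insert 'yak' would touch bits 0 2 8; currently bit0=1, bit2=0, bit8=0
Bits that are 0 among those (would change 0->1): 2 8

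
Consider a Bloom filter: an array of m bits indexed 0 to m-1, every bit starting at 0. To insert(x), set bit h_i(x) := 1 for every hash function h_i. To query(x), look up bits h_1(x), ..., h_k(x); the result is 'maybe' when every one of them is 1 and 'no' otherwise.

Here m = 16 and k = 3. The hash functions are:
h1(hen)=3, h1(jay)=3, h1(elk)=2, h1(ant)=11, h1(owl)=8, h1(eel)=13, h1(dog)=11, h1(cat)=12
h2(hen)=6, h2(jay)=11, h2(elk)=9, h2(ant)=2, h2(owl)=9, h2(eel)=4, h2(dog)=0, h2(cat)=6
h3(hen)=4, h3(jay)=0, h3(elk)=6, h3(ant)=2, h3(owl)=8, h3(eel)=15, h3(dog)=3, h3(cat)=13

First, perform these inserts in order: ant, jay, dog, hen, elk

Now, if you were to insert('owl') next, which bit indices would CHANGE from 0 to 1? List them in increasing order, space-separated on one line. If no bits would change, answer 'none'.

Answer: 8

Derivation:
Start: bits=0000000000000000
After insert 'ant': sets bits 2 11 -> bits=0010000000010000
After insert 'jay': sets bits 0 3 11 -> bits=1011000000010000
After insert 'dog': sets bits 0 3 11 -> bits=1011000000010000
After insert 'hen': sets bits 3 4 6 -> bits=1011101000010000
After insert 'elk': sets bits 2 6 9 -> bits=1011101001010000
insert 'owl' would touch bits 8 9; currently bit8=0, bit9=1
Bits that are 0 among those (would change 0->1): 8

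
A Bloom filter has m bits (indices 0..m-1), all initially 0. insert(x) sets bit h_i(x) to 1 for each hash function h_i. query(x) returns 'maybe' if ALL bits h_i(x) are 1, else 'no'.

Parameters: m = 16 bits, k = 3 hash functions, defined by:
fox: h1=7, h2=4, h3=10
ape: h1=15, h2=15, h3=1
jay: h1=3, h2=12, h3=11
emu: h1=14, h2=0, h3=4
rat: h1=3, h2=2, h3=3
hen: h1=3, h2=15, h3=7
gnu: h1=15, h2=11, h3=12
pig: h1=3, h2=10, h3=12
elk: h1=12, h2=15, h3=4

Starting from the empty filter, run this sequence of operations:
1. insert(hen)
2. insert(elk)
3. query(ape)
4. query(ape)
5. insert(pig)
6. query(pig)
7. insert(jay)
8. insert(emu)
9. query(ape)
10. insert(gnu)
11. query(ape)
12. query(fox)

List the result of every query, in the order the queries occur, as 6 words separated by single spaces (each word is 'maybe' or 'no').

Answer: no no maybe no no maybe

Derivation:
Start: bits=0000000000000000
Op 1: insert hen -> sets bits 3 7 15 -> bits=0001000100000001
Op 2: insert elk -> sets bits 4 12 15 -> bits=0001100100001001
Op 3: query ape -> checks bit1=0, bit15=1 (has a 0) -> no
Op 4: query ape -> checks bit1=0, bit15=1 (has a 0) -> no
Op 5: insert pig -> sets bits 3 10 12 -> bits=0001100100101001
Op 6: query pig -> checks bit3=1, bit10=1, bit12=1 (all 1) -> maybe
Op 7: insert jay -> sets bits 3 11 12 -> bits=0001100100111001
Op 8: insert emu -> sets bits 0 4 14 -> bits=1001100100111011
Op 9: query ape -> checks bit1=0, bit15=1 (has a 0) -> no
Op 10: insert gnu -> sets bits 11 12 15 -> bits=1001100100111011
Op 11: query ape -> checks bit1=0, bit15=1 (has a 0) -> no
Op 12: query fox -> checks bit4=1, bit7=1, bit10=1 (all 1) -> maybe
Query results in order: no no maybe no no maybe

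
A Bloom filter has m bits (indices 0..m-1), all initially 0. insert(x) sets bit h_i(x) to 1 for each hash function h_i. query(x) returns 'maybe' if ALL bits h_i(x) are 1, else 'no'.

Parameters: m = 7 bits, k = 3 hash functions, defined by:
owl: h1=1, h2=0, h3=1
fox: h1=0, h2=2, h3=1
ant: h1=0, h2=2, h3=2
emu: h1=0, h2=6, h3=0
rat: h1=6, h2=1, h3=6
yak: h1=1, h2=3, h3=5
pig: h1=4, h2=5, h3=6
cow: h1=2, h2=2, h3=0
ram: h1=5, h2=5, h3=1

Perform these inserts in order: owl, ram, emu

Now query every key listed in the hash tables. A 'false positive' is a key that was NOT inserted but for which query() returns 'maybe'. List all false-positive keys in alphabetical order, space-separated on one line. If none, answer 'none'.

Start: bits=0000000
After insert 'owl': sets bits 0 1 -> bits=1100000
After insert 'ram': sets bits 1 5 -> bits=1100010
After insert 'emu': sets bits 0 6 -> bits=1100011
Not inserted: ant cow fox pig rat yak — query each against bits=1100011:
query ant: checks bit0=1, bit2=0 (has a 0) -> no => not a false positive
query cow: checks bit0=1, bit2=0 (has a 0) -> no => not a false positive
query fox: checks bit0=1, bit1=1, bit2=0 (has a 0) -> no => not a false positive
query pig: checks bit4=0, bit5=1, bit6=1 (has a 0) -> no => not a false positive
query rat: checks bit1=1, bit6=1 (all 1) -> maybe => FALSE POSITIVE
query yak: checks bit1=1, bit3=0, bit5=1 (has a 0) -> no => not a false positive
False positives (alphabetical): rat

Answer: rat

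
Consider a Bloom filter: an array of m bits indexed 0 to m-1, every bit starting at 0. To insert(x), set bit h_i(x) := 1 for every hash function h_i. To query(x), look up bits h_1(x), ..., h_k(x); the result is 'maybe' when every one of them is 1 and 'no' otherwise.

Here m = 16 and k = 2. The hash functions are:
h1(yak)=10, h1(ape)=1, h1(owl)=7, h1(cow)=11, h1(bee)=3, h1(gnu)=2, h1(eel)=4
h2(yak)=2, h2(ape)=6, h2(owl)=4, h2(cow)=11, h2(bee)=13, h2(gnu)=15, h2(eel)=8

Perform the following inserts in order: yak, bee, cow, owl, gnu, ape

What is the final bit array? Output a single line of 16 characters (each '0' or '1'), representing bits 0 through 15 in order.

Answer: 0111101100110101

Derivation:
Start: bits=0000000000000000
After insert 'yak': sets bits 2 10 -> bits=0010000000100000
After insert 'bee': sets bits 3 13 -> bits=0011000000100100
After insert 'cow': sets bits 11 -> bits=0011000000110100
After insert 'owl': sets bits 4 7 -> bits=0011100100110100
After insert 'gnu': sets bits 2 15 -> bits=0011100100110101
After insert 'ape': sets bits 1 6 -> bits=0111101100110101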